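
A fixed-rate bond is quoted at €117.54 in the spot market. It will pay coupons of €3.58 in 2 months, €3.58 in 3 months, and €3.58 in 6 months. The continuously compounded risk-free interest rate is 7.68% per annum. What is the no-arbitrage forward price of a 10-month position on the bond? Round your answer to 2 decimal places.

PV(coupons) I = 3.58·e^(−0.0768·2/12) + 3.58·e^(−0.0768·3/12) + 3.58·e^(−0.0768·6/12)
I = 3.5345 + 3.5119 + 3.4451 = 10.4915
F = (S − I)·e^(rT) = (117.54 − 10.4915) · e^(0.0768·10/12)
= 107.0485 · e^0.064000 = 107.0485 × 1.066092 = €114.12

€114.12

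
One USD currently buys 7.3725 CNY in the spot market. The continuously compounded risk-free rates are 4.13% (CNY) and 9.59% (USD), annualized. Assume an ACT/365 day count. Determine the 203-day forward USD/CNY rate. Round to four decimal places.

F = S·e^((r_CNY − r_USD)T) = 7.3725 · e^((0.0413 − 0.0959) × 203/365)
= 7.3725 · e^-0.030367 = 7.3725 × 0.970089
F = 7.1520 CNY per USD

7.1520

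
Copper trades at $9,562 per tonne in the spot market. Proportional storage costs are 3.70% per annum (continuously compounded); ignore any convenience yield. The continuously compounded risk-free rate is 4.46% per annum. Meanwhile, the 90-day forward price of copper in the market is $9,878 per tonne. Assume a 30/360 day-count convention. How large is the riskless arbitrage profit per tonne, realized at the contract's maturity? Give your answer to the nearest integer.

$119 per tonne

Fair forward: F* = S·e^(carry·T), with carry = (r + u) = 0.0446 + 0.0370 = 0.0816
F* = 9562 · e^(0.0816 × 90/360) = 9562 · e^0.020400 = 9562 × 1.020610 = $9759.0728
Market $9878 > fair $9759.0728: forward overpriced → cash-and-carry (buy spot, short the forward).
At maturity, profit = |F_mkt − F*| = |9878 − 9759.0728| = $119 per tonne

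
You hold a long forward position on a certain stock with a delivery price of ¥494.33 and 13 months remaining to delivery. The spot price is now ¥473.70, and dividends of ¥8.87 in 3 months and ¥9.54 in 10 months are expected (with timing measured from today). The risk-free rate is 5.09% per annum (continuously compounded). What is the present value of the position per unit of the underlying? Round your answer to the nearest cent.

PV(remaining dividends) I = 8.87·e^(−0.0509·3/12) + 9.54·e^(−0.0509·10/12) = 17.9017
Current forward F = (S − I)·e^(rT) = (473.70 − 17.9017)·e^(0.0509·13/12) = 455.7983 × 1.056690 = 481.6375
Value (long) = (F − K)·e^(−rT) = (481.6375 − 494.33) × 0.946351 = -12.0116
Value = -¥12.01

-¥12.01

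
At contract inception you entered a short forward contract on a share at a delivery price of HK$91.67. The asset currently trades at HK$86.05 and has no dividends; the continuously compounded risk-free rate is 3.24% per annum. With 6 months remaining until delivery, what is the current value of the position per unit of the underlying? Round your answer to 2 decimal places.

HK$4.15

Current fair forward for the remaining 6 months: F = S·e^(r·T), r = 0.0324
F = 86.05 · e^(0.0324 × 6/12) = 86.05 × 1.016332 = 87.4554
Value of long forward = (F − K)·e^(−rT) = (87.4554 − 91.67) · e^(−0.0324·6/12)
= -4.2146 × 0.983931 = -4.15
Short position value = −(long value) = HK$4.15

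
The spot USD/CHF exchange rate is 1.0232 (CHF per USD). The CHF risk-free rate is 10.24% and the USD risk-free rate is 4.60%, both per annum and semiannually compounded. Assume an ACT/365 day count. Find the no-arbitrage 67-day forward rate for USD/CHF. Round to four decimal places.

By covered interest parity, F = S · (1+r_CHF/2)^(2T) / (1+r_USD/2)^(2T)
= 1.0232 × 1.018500 / 1.008383 = 1.0232 × 1.010033
F = 1.0335 CHF per USD

1.0335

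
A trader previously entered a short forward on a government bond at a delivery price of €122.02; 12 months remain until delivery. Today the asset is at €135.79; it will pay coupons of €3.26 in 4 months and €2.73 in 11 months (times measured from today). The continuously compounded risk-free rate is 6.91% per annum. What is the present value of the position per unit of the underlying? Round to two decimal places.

-€16.17

PV(remaining coupons) I = 3.26·e^(−0.0691·4/12) + 2.73·e^(−0.0691·11/12) = 5.7482
Current forward F = (S − I)·e^(rT) = (135.79 − 5.7482)·e^(0.0691·12/12) = 130.0418 × 1.071543 = 139.3454
Value (long) = (F − K)·e^(−rT) = (139.3454 − 122.02) × 0.933233 = 16.1686
Short position value = −(long value) = -€16.17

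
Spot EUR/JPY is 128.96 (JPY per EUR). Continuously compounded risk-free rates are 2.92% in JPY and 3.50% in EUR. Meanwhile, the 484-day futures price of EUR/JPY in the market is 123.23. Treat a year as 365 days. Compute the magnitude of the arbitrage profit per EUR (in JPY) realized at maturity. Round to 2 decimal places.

4.74 per EUR (in JPY)

Fair futures: F* = S·e^(carry·T), with carry = (r_JPY − r_EUR) = 0.0292 − 0.0350 = -0.0058
F* = 128.96 · e^(-0.0058 × 484/365) = 128.96 · e^-0.007691 = 128.96 × 0.992339 = 127.9720
Market 123.23 < fair 127.9720: forward underpriced → reverse cash-and-carry (short spot, go long the forward).
At maturity, profit = |F_mkt − F*| = |123.23 − 127.9720| = 4.74 per EUR (in JPY)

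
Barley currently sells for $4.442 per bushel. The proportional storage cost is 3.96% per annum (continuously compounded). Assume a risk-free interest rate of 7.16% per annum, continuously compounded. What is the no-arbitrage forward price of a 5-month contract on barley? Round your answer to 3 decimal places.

$4.653 per bushel

Net carry = r + u − y = 0.0716 + 0.0396 − 0.0000 = 0.1112
F = S·e^((r+u−y)T) = 4.442 · e^(0.1112 × 5/12) = 4.442 · e^0.046333
= 4.442 × 1.047423 = $4.653 per bushel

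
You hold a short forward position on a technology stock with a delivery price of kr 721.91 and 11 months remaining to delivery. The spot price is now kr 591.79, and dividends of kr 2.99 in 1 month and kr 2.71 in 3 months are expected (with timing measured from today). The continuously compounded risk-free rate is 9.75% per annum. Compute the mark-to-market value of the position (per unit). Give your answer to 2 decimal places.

PV(remaining dividends) I = 2.99·e^(−0.0975·1/12) + 2.71·e^(−0.0975·3/12) = 5.6105
Current forward F = (S − I)·e^(rT) = (591.79 − 5.6105)·e^(0.0975·11/12) = 586.1795 × 1.093491 = 640.9820
Value (long) = (F − K)·e^(−rT) = (640.9820 − 721.91) × 0.914503 = -74.0089
Short position value = −(long value) = kr 74.01

kr 74.01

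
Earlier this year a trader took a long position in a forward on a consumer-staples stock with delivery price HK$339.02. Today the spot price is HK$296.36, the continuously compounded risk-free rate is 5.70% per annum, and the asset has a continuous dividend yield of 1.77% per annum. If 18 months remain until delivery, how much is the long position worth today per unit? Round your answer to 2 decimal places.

-HK$22.64

Current fair forward for the remaining 18 months: F = S·e^((r − q)·T), (r − q) = 0.0570 − 0.0177 = 0.0393
F = 296.36 · e^(0.0393 × 18/12) = 296.36 × 1.060722 = 314.3556
Value of long forward = (F − K)·e^(−rT) = (314.3556 − 339.02) · e^(−0.0570·18/12)
= -24.6644 × 0.918053 = -22.64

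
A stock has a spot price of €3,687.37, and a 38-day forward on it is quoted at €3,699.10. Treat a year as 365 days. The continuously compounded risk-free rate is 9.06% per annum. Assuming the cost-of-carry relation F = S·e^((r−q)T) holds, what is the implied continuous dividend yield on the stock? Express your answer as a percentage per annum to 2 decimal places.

From F = S·e^((r−q)T): (r − q) = ln(F/S)/T
ln(3699.10/3687.37) = ln(1.003181) = 0.003176
(r − q) = 0.003176 / (38/365) = 0.030506
q = r − ln(F/S)/T = 0.0906 − 0.030506 = 0.060094
q = 6.01%

6.01%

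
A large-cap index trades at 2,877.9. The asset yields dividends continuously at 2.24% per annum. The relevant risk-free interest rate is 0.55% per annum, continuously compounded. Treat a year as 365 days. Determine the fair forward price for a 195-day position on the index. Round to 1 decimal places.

2,852.0

F = S·e^((r − q)T) = 2877.9 · e^((0.0055 − 0.0224) × 195/365)
= 2877.9 · e^-0.009029 = 2877.9 × 0.991012
F = 2,852.0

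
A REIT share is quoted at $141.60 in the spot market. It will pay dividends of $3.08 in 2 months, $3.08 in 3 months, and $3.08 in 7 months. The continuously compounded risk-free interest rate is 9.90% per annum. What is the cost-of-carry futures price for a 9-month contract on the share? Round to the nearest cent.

PV(dividends) I = 3.08·e^(−0.0990·2/12) + 3.08·e^(−0.0990·3/12) + 3.08·e^(−0.0990·7/12)
I = 3.0296 + 3.0047 + 2.9072 = 8.9415
F = (S − I)·e^(rT) = (141.60 − 8.9415) · e^(0.0990·9/12)
= 132.6585 · e^0.074250 = 132.6585 × 1.077076 = $142.88

$142.88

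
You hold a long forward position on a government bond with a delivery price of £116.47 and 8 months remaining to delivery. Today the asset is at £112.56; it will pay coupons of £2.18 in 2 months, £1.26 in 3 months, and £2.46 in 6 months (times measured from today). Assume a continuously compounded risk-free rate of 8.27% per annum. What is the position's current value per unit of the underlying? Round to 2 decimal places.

PV(remaining coupons) I = 2.18·e^(−0.0827·2/12) + 1.26·e^(−0.0827·3/12) + 2.46·e^(−0.0827·6/12) = 5.7447
Current forward F = (S − I)·e^(rT) = (112.56 − 5.7447)·e^(0.0827·8/12) = 106.8153 × 1.056681 = 112.8697
Value (long) = (F − K)·e^(−rT) = (112.8697 − 116.47) × 0.946359 = -3.4072
Value = -£3.41

-£3.41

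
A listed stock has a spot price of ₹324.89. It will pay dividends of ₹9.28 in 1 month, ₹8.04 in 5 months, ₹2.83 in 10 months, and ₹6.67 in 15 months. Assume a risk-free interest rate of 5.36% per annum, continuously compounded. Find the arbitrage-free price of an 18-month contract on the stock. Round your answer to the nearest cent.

PV(dividends) I = 9.28·e^(−0.0536·1/12) + 8.04·e^(−0.0536·5/12) + 2.83·e^(−0.0536·10/12) + 6.67·e^(−0.0536·15/12)
I = 9.2386 + 7.8624 + 2.7064 + 6.2378 = 26.0452
F = (S − I)·e^(rT) = (324.89 − 26.0452) · e^(0.0536·18/12)
= 298.8448 · e^0.080400 = 298.8448 × 1.083720 = ₹323.86

₹323.86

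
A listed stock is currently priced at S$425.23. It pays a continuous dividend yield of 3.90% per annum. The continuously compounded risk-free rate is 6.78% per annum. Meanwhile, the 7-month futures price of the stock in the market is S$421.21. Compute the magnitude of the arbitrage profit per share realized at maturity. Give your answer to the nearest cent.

S$11.22 per share

Fair futures: F* = S·e^(carry·T), with carry = (r − q) = 0.0678 − 0.0390 = 0.0288
F* = 425.23 · e^(0.0288 × 7/12) = 425.23 · e^0.016800 = 425.23 × 1.016942 = S$432.4342
Market S$421.21 < fair S$432.4342: forward underpriced → reverse cash-and-carry (short spot, go long the forward).
At maturity, profit = |F_mkt − F*| = |421.21 − 432.4342| = S$11.22 per share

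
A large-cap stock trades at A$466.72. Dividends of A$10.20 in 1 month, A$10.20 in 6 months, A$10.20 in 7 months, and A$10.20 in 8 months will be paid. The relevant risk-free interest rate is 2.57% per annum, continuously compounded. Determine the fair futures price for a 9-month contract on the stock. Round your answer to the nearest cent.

PV(dividends) I = 10.20·e^(−0.0257·1/12) + 10.20·e^(−0.0257·6/12) + 10.20·e^(−0.0257·7/12) + 10.20·e^(−0.0257·8/12)
I = 10.1782 + 10.0698 + 10.0482 + 10.0267 = 40.3229
F = (S − I)·e^(rT) = (466.72 − 40.3229) · e^(0.0257·9/12)
= 426.3971 · e^0.019275 = 426.3971 × 1.019462 = A$434.70

A$434.70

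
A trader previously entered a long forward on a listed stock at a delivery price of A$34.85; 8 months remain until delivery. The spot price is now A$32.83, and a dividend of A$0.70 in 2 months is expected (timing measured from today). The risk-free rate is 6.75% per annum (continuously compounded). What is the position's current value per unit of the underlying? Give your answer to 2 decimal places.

-A$1.18

PV(remaining dividends) I = 0.70·e^(−0.0675·2/12) = 0.6922
Current forward F = (S − I)·e^(rT) = (32.83 − 0.6922)·e^(0.0675·8/12) = 32.1378 × 1.046028 = 33.6170
Value (long) = (F − K)·e^(−rT) = (33.6170 − 34.85) × 0.955997 = -1.1787
Value = -A$1.18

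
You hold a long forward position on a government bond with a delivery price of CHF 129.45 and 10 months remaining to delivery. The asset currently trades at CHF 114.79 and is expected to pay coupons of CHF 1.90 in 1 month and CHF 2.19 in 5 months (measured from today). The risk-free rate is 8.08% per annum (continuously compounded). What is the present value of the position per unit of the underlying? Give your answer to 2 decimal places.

-CHF 10.24

PV(remaining coupons) I = 1.90·e^(−0.0808·1/12) + 2.19·e^(−0.0808·5/12) = 4.0047
Current forward F = (S − I)·e^(rT) = (114.79 − 4.0047)·e^(0.0808·10/12) = 110.7853 × 1.069652 = 118.5017
Value (long) = (F − K)·e^(−rT) = (118.5017 − 129.45) × 0.934884 = -10.2354
Value = -CHF 10.24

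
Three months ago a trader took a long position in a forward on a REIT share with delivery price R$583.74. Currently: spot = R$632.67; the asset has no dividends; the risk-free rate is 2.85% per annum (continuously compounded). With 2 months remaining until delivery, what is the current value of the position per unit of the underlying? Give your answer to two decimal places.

Current fair forward for the remaining 2 months: F = S·e^(r·T), r = 0.0285
F = 632.67 · e^(0.0285 × 2/12) = 632.67 × 1.004761 = 635.6821
Value of long forward = (F − K)·e^(−rT) = (635.6821 − 583.74) · e^(−0.0285·2/12)
= 51.9421 × 0.995261 = 51.70

R$51.70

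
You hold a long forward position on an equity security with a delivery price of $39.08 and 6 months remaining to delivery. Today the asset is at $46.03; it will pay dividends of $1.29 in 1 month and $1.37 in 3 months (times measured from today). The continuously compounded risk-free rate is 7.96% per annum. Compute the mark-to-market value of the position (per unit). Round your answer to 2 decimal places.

PV(remaining dividends) I = 1.29·e^(−0.0796·1/12) + 1.37·e^(−0.0796·3/12) = 2.6245
Current forward F = (S − I)·e^(rT) = (46.03 − 2.6245)·e^(0.0796·6/12) = 43.4055 × 1.040603 = 45.1679
Value (long) = (F − K)·e^(−rT) = (45.1679 − 39.08) × 0.960982 = 5.8504
Value = $5.85

$5.85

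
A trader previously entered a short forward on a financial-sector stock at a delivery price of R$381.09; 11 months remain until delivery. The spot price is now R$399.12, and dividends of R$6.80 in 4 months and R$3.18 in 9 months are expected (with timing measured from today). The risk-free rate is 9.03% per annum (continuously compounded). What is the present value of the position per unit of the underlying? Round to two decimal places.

-R$38.73

PV(remaining dividends) I = 6.80·e^(−0.0903·4/12) + 3.18·e^(−0.0903·9/12) = 9.5701
Current forward F = (S − I)·e^(rT) = (399.12 − 9.5701)·e^(0.0903·11/12) = 389.5499 × 1.086297 = 423.1669
Value (long) = (F − K)·e^(−rT) = (423.1669 − 381.09) × 0.920558 = 38.7342
Short position value = −(long value) = -R$38.73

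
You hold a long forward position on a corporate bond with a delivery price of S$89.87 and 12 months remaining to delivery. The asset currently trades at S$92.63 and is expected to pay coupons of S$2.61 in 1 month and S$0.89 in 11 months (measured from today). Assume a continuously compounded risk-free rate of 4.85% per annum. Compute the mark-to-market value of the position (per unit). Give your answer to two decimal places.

S$3.56

PV(remaining coupons) I = 2.61·e^(−0.0485·1/12) + 0.89·e^(−0.0485·11/12) = 3.4508
Current forward F = (S − I)·e^(rT) = (92.63 − 3.4508)·e^(0.0485·12/12) = 89.1792 × 1.049695 = 93.6110
Value (long) = (F − K)·e^(−rT) = (93.6110 − 89.87) × 0.952657 = 3.5639
Value = S$3.56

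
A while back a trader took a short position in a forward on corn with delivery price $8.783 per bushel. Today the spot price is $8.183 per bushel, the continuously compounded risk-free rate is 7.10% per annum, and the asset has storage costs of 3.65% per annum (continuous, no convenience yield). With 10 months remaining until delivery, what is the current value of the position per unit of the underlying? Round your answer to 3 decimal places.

Current fair forward for the remaining 10 months: F = S·e^((r + u)·T), (r + u) = 0.0710 + 0.0365 = 0.1075
F = 8.183 · e^(0.1075 × 10/12) = 8.183 × 1.093718 = 8.9499
Value of long forward = (F − K)·e^(−rT) = (8.9499 − 8.783) · e^(−0.0710·10/12)
= 0.1669 × 0.942550 = 0.157
Short position value = −(long value) = -$0.157

-$0.157 per bushel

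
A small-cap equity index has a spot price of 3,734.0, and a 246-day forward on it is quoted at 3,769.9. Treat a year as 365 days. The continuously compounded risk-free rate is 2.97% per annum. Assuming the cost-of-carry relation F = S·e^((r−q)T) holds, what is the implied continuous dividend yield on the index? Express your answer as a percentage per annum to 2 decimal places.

1.55%

From F = S·e^((r−q)T): (r − q) = ln(F/S)/T
ln(3769.9/3734.0) = ln(1.009614) = 0.009568
(r − q) = 0.009568 / (246/365) = 0.014196
q = r − ln(F/S)/T = 0.0297 − 0.014196 = 0.015504
q = 1.55%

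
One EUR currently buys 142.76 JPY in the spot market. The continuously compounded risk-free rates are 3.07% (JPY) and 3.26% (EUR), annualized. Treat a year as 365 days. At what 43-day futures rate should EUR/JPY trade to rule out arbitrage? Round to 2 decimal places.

F = S·e^((r_JPY − r_EUR)T) = 142.76 · e^((0.0307 − 0.0326) × 43/365)
= 142.76 · e^-0.000224 = 142.76 × 0.999776
F = 142.73 JPY per EUR

142.73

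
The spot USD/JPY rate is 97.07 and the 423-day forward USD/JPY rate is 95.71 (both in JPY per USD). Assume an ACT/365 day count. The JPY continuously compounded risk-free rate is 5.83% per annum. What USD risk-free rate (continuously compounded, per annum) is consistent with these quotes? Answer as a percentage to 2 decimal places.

7.05%

F = S·e^((r_JPY − r_USD)T) ⇒ r_USD = r_JPY − ln(F/S)/T
ln(95.71/97.07) = -0.014110; /(423/365) = -0.012175
r_USD = 0.0583 + 0.012175 = 0.070475
r_USD = 7.05%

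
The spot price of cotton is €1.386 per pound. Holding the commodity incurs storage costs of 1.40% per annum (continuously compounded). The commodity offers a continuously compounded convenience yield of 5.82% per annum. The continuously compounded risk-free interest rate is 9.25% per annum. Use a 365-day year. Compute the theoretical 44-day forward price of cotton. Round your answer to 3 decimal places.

Net carry = r + u − y = 0.0925 + 0.0140 − 0.0582 = 0.0483
F = S·e^((r+u−y)T) = 1.386 · e^(0.0483 × 44/365) = 1.386 · e^0.005822
= 1.386 × 1.005839 = €1.394 per pound

€1.394 per pound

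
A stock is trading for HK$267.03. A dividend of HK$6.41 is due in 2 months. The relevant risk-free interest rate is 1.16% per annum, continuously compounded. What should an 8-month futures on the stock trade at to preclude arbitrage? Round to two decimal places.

HK$262.66

PV(dividends) I = 6.41·e^(−0.0116·2/12)
I = 6.3976
F = (S − I)·e^(rT) = (267.03 − 6.3976) · e^(0.0116·8/12)
= 260.6324 · e^0.007733 = 260.6324 × 1.007763 = HK$262.66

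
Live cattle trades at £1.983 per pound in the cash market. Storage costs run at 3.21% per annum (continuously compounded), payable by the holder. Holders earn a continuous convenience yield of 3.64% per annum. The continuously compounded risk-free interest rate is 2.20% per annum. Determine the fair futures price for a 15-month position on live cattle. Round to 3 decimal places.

£2.027 per pound

Net carry = r + u − y = 0.0220 + 0.0321 − 0.0364 = 0.0177
F = S·e^((r+u−y)T) = 1.983 · e^(0.0177 × 15/12) = 1.983 · e^0.022125
= 1.983 × 1.022372 = £2.027 per pound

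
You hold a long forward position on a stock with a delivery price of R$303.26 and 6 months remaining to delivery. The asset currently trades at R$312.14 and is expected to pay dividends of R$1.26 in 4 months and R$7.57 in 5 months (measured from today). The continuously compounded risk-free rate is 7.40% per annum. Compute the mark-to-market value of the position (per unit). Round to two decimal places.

R$11.33

PV(remaining dividends) I = 1.26·e^(−0.0740·4/12) + 7.57·e^(−0.0740·5/12) = 8.5695
Current forward F = (S − I)·e^(rT) = (312.14 − 8.5695)·e^(0.0740·6/12) = 303.5705 × 1.037693 = 315.0130
Value (long) = (F − K)·e^(−rT) = (315.0130 − 303.26) × 0.963676 = 11.3261
Value = R$11.33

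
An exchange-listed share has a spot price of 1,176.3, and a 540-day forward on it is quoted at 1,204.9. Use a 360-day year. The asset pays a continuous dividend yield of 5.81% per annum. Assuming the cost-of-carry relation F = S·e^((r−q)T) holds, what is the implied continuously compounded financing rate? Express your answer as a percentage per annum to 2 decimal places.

7.41%

From F = S·e^((r−q)T): (r − q) = ln(F/S)/T
ln(1204.9/1176.3) = ln(1.024314) = 0.024023
(r − q) = 0.024023 / (540/360) = 0.016015
r = ln(F/S)/T + q = 0.016015 + 0.0581 = 0.074115
r = 7.41%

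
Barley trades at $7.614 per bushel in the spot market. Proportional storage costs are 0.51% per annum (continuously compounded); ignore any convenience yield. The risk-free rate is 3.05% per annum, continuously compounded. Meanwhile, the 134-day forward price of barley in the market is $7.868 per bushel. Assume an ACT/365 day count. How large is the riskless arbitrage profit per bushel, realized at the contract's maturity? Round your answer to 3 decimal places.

$0.154 per bushel

Fair forward: F* = S·e^(carry·T), with carry = (r + u) = 0.0305 + 0.0051 = 0.0356
F* = 7.614 · e^(0.0356 × 134/365) = 7.614 · e^0.013070 = 7.614 × 1.013156 = $7.7142
Market $7.868 > fair $7.7142: forward overpriced → cash-and-carry (buy spot, short the forward).
At maturity, profit = |F_mkt − F*| = |7.868 − 7.7142| = $0.154 per bushel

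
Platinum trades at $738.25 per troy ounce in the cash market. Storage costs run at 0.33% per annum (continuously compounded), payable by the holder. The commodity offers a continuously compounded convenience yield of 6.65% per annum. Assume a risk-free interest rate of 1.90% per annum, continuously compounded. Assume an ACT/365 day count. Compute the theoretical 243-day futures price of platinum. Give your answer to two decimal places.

$716.84 per troy ounce

Net carry = r + u − y = 0.0190 + 0.0033 − 0.0665 = -0.0442
F = S·e^((r+u−y)T) = 738.25 · e^(-0.0442 × 243/365) = 738.25 · e^-0.029426
= 738.25 × 0.971003 = $716.84 per troy ounce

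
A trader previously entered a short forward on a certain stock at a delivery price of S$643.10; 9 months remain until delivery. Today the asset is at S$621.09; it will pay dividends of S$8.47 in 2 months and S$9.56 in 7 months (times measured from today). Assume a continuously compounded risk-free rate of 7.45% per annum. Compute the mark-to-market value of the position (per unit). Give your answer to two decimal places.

S$4.58

PV(remaining dividends) I = 8.47·e^(−0.0745·2/12) + 9.56·e^(−0.0745·7/12) = 17.5189
Current forward F = (S − I)·e^(rT) = (621.09 − 17.5189)·e^(0.0745·9/12) = 603.5711 × 1.057465 = 638.2553
Value (long) = (F − K)·e^(−rT) = (638.2553 − 643.10) × 0.945657 = -4.5814
Short position value = −(long value) = S$4.58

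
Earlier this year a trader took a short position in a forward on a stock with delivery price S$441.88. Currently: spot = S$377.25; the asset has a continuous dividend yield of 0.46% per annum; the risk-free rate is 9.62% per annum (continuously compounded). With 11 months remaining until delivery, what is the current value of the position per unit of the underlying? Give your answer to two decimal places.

Current fair forward for the remaining 11 months: F = S·e^((r − q)·T), (r − q) = 0.0962 − 0.0046 = 0.0916
F = 377.25 · e^(0.0916 × 11/12) = 377.25 × 1.087593 = 410.2945
Value of long forward = (F − K)·e^(−rT) = (410.2945 − 441.88) · e^(−0.0962·11/12)
= -31.5855 × 0.915593 = -28.92
Short position value = −(long value) = S$28.92

S$28.92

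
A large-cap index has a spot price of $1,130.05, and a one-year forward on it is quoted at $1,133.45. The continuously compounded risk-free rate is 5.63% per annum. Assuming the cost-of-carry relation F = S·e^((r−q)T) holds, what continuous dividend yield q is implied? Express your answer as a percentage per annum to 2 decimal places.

From F = S·e^((r−q)T): (r − q) = ln(F/S)/T
ln(1133.45/1130.05) = ln(1.003009) = 0.003004
(r − q) = 0.003004 / (12/12) = 0.003004
q = r − ln(F/S)/T = 0.0563 − 0.003004 = 0.053296
q = 5.33%

5.33%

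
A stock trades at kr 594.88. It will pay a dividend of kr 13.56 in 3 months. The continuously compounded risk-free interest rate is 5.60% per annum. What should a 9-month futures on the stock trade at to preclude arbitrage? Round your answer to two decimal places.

PV(dividends) I = 13.56·e^(−0.0560·3/12)
I = 13.3715
F = (S − I)·e^(rT) = (594.88 − 13.3715) · e^(0.0560·9/12)
= 581.5085 · e^0.042000 = 581.5085 × 1.042894 = kr 606.45

kr 606.45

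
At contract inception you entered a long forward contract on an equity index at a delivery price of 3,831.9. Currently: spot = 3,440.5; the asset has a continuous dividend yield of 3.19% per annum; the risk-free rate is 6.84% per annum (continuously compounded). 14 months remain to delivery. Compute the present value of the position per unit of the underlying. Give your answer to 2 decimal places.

-223.19

Current fair forward for the remaining 14 months: F = S·e^((r − q)·T), (r − q) = 0.0684 − 0.0319 = 0.0365
F = 3440.5 · e^(0.0365 × 14/12) = 3440.5 × 1.04350301 = 3590.1721
Value of long forward = (F − K)·e^(−rT) = (3590.1721 − 3831.9) · e^(−0.0684·14/12)
= -241.7279 × 0.92330099 = -223.19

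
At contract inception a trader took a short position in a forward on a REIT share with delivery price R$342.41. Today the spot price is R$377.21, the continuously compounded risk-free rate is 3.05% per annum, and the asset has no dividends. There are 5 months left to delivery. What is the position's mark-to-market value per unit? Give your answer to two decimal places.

Current fair forward for the remaining 5 months: F = S·e^(r·T), r = 0.0305
F = 377.21 · e^(0.0305 × 5/12) = 377.21 × 1.012789 = 382.0341
Value of long forward = (F − K)·e^(−rT) = (382.0341 − 342.41) · e^(−0.0305·5/12)
= 39.6241 × 0.987372 = 39.12
Short position value = −(long value) = -R$39.12

-R$39.12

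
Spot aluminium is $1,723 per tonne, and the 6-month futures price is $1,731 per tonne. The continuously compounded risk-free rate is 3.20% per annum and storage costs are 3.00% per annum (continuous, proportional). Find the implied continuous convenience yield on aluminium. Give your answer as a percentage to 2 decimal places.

F = S·e^((r+u−y)T) ⇒ (r+u−y) = ln(F/S)/T
ln(1731/1723) = 0.004632; /T ⇒ 0.009264
y = r + u − ln(F/S)/T = 0.0320 + 0.0300 − 0.009264 = 0.052736
y = 5.27%

5.27%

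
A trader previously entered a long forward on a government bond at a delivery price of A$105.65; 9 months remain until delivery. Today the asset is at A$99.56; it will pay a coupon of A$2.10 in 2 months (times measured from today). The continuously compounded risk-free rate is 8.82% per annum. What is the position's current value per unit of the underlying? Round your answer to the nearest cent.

PV(remaining coupons) I = 2.10·e^(−0.0882·2/12) = 2.0694
Current forward F = (S − I)·e^(rT) = (99.56 − 2.0694)·e^(0.0882·9/12) = 97.4906 × 1.068387 = 104.1577
Value (long) = (F − K)·e^(−rT) = (104.1577 − 105.65) × 0.935990 = -1.3968
Value = -A$1.40

-A$1.40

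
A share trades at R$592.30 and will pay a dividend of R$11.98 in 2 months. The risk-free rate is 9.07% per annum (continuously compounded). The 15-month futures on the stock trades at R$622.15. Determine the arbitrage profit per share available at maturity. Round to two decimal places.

PV(dividends) I = 11.98·e^(−0.0907·2/12) = 11.8003
Fair futures F* = (S − I)·e^(rT) = (592.30 − 11.8003)·e^0.113375 = 580.4997 × 1.120052 = 650.1898
Market R$622.15 < fair 650.1898: forward underpriced → reverse cash-and-carry (short the stock, invest proceeds at r, pay the dividends, go long the forward).
Profit at T = |F_mkt − F*| = |622.15 − 650.1898| = R$28.04 per share

R$28.04 per share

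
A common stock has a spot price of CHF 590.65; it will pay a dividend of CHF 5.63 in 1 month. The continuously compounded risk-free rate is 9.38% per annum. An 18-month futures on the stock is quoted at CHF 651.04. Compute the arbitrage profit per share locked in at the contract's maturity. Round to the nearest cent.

CHF 22.41 per share

PV(dividends) I = 5.63·e^(−0.0938·1/12) = 5.5862
Fair futures F* = (S − I)·e^(rT) = (590.65 − 5.5862)·e^0.140700 = 585.0638 × 1.151079 = 673.4547
Market CHF 651.04 < fair 673.4547: forward underpriced → reverse cash-and-carry (short the stock, invest proceeds at r, pay the dividends, go long the forward).
Profit at T = |F_mkt − F*| = |651.04 − 673.4547| = CHF 22.41 per share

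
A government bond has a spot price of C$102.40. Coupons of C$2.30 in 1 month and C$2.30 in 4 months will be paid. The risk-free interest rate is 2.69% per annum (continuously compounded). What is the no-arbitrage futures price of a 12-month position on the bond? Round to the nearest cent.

C$100.49

PV(coupons) I = 2.30·e^(−0.0269·1/12) + 2.30·e^(−0.0269·4/12)
I = 2.2948 + 2.2795 = 4.5743
F = (S − I)·e^(rT) = (102.40 − 4.5743) · e^(0.0269·12/12)
= 97.8257 · e^0.026900 = 97.8257 × 1.027265 = C$100.49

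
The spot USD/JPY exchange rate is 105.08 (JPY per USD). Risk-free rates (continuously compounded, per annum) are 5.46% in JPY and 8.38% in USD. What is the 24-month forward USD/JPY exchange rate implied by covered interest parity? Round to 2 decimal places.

99.12

F = S·e^((r_JPY − r_USD)T) = 105.08 · e^((0.0546 − 0.0838) × 24/12)
= 105.08 · e^-0.058400 = 105.08 × 0.943273
F = 99.12 JPY per USD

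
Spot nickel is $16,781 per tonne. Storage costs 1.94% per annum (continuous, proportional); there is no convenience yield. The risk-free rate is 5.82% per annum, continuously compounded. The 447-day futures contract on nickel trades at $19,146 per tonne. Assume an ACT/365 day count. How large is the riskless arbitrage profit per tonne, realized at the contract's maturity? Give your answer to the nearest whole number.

Fair futures: F* = S·e^(carry·T), with carry = (r + u) = 0.0582 + 0.0194 = 0.0776
F* = 16781 · e^(0.0776 × 447/365) = 16781 · e^0.095033 = 16781 × 1.099695 = $18453.9818
Market $19146 > fair $18453.9818: forward overpriced → cash-and-carry (buy spot, short the forward).
At maturity, profit = |F_mkt − F*| = |19146 − 18453.9818| = $692 per tonne

$692 per tonne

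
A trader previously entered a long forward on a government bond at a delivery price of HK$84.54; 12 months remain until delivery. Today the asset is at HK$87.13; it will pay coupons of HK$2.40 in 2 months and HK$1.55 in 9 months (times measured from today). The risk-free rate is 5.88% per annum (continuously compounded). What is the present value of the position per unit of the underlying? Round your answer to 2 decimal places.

PV(remaining coupons) I = 2.40·e^(−0.0588·2/12) + 1.55·e^(−0.0588·9/12) = 3.8597
Current forward F = (S − I)·e^(rT) = (87.13 − 3.8597)·e^(0.0588·12/12) = 83.2703 × 1.060563 = 88.3134
Value (long) = (F − K)·e^(−rT) = (88.3134 − 84.54) × 0.942895 = 3.5579
Value = HK$3.56

HK$3.56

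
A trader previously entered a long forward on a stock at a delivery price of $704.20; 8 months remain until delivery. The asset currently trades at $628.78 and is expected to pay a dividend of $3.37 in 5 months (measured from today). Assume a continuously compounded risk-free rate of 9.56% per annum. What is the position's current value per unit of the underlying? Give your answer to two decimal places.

-$35.18

PV(remaining dividends) I = 3.37·e^(−0.0956·5/12) = 3.2384
Current forward F = (S − I)·e^(rT) = (628.78 − 3.2384)·e^(0.0956·8/12) = 625.5416 × 1.065808 = 666.7072
Value (long) = (F − K)·e^(−rT) = (666.7072 − 704.20) × 0.938255 = -35.1778
Value = -$35.18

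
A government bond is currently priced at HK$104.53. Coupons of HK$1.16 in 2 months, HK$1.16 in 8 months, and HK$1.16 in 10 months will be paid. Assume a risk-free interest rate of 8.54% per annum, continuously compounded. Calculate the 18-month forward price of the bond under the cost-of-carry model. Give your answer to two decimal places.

HK$115.04

PV(coupons) I = 1.16·e^(−0.0854·2/12) + 1.16·e^(−0.0854·8/12) + 1.16·e^(−0.0854·10/12)
I = 1.1436 + 1.0958 + 1.0803 = 3.3197
F = (S − I)·e^(rT) = (104.53 − 3.3197) · e^(0.0854·18/12)
= 101.2103 · e^0.128100 = 101.2103 × 1.136667 = HK$115.04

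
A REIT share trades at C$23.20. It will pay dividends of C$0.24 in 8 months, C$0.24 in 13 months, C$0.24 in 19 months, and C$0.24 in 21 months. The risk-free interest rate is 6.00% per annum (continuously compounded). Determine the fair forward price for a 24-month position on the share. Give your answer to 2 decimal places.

C$25.15

PV(dividends) I = 0.24·e^(−0.0600·8/12) + 0.24·e^(−0.0600·13/12) + 0.24·e^(−0.0600·19/12) + 0.24·e^(−0.0600·21/12)
I = 0.2306 + 0.2249 + 0.2182 + 0.2161 = 0.8898
F = (S − I)·e^(rT) = (23.20 − 0.8898) · e^(0.0600·24/12)
= 22.3102 · e^0.120000 = 22.3102 × 1.127497 = C$25.15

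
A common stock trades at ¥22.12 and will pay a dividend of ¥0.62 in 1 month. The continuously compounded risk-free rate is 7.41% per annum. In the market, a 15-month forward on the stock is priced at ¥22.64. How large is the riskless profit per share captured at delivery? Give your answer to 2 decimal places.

PV(dividends) I = 0.62·e^(−0.0741·1/12) = 0.6162
Fair forward F* = (S − I)·e^(rT) = (22.12 − 0.6162)·e^0.092625 = 21.5038 × 1.097050 = 23.5907
Market ¥22.64 < fair 23.5907: forward underpriced → reverse cash-and-carry (short the stock, invest proceeds at r, pay the dividends, go long the forward).
Profit at T = |F_mkt − F*| = |22.64 − 23.5907| = ¥0.95 per share

¥0.95 per share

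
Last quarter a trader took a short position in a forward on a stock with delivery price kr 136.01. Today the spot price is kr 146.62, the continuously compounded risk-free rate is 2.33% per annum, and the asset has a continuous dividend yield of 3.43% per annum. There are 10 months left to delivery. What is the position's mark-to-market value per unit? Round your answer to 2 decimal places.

Current fair forward for the remaining 10 months: F = S·e^((r − q)·T), (r − q) = 0.0233 − 0.0343 = -0.0110
F = 146.62 · e^(-0.0110 × 10/12) = 146.62 × 0.990875 = 145.2821
Value of long forward = (F − K)·e^(−rT) = (145.2821 − 136.01) · e^(−0.0233·10/12)
= 9.2721 × 0.980771 = 9.09
Short position value = −(long value) = -kr 9.09

-kr 9.09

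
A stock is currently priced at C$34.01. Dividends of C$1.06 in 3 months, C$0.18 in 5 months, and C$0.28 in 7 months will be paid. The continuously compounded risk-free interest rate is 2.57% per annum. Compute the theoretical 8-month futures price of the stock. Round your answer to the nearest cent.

C$33.06

PV(dividends) I = 1.06·e^(−0.0257·3/12) + 0.18·e^(−0.0257·5/12) + 0.28·e^(−0.0257·7/12)
I = 1.0532 + 0.1781 + 0.2758 = 1.5071
F = (S − I)·e^(rT) = (34.01 − 1.5071) · e^(0.0257·8/12)
= 32.5029 · e^0.017133 = 32.5029 × 1.017281 = C$33.06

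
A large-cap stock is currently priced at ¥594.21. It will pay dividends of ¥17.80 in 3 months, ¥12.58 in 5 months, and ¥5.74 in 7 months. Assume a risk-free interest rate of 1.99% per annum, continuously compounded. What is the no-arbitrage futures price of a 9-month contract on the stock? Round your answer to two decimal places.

¥566.74

PV(dividends) I = 17.80·e^(−0.0199·3/12) + 12.58·e^(−0.0199·5/12) + 5.74·e^(−0.0199·7/12)
I = 17.7117 + 12.4761 + 5.6738 = 35.8616
F = (S − I)·e^(rT) = (594.21 − 35.8616) · e^(0.0199·9/12)
= 558.3484 · e^0.014925 = 558.3484 × 1.015037 = ¥566.74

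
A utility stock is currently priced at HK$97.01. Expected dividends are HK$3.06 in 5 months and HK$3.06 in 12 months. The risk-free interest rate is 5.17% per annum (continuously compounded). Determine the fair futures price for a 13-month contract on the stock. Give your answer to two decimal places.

HK$96.36

PV(dividends) I = 3.06·e^(−0.0517·5/12) + 3.06·e^(−0.0517·12/12)
I = 2.9948 + 2.9058 = 5.9006
F = (S − I)·e^(rT) = (97.01 − 5.9006) · e^(0.0517·13/12)
= 91.1094 · e^0.056008 = 91.1094 × 1.057606 = HK$96.36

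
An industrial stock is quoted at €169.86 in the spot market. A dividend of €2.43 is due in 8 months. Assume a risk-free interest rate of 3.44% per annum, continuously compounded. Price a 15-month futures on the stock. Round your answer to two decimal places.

PV(dividends) I = 2.43·e^(−0.0344·8/12)
I = 2.3749
F = (S − I)·e^(rT) = (169.86 − 2.3749) · e^(0.0344·15/12)
= 167.4851 · e^0.043000 = 167.4851 × 1.043938 = €174.84

€174.84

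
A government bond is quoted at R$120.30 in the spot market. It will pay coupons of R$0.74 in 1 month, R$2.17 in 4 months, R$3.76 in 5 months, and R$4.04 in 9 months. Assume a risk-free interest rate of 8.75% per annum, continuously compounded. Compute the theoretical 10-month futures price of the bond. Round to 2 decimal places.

PV(coupons) I = 0.74·e^(−0.0875·1/12) + 2.17·e^(−0.0875·4/12) + 3.76·e^(−0.0875·5/12) + 4.04·e^(−0.0875·9/12)
I = 0.7346 + 2.1076 + 3.6254 + 3.7834 = 10.2510
F = (S − I)·e^(rT) = (120.30 − 10.2510) · e^(0.0875·10/12)
= 110.0490 · e^0.072917 = 110.0490 × 1.075641 = R$118.37

R$118.37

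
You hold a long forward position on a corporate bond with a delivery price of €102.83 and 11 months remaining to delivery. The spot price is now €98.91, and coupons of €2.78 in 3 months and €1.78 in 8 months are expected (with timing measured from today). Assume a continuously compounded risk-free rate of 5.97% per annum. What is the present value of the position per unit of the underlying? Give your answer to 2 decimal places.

-€2.89

PV(remaining coupons) I = 2.78·e^(−0.0597·3/12) + 1.78·e^(−0.0597·8/12) = 4.4494
Current forward F = (S − I)·e^(rT) = (98.91 − 4.4494)·e^(0.0597·11/12) = 94.4606 × 1.056250 = 99.7740
Value (long) = (F − K)·e^(−rT) = (99.7740 − 102.83) × 0.946745 = -2.8933
Value = -€2.89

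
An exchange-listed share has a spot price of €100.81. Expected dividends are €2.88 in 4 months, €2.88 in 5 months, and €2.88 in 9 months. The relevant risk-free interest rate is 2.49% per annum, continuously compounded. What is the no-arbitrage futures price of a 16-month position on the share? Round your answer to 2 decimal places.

€95.39

PV(dividends) I = 2.88·e^(−0.0249·4/12) + 2.88·e^(−0.0249·5/12) + 2.88·e^(−0.0249·9/12)
I = 2.8562 + 2.8503 + 2.8267 = 8.5332
F = (S − I)·e^(rT) = (100.81 − 8.5332) · e^(0.0249·16/12)
= 92.2768 · e^0.033200 = 92.2768 × 1.033757 = €95.39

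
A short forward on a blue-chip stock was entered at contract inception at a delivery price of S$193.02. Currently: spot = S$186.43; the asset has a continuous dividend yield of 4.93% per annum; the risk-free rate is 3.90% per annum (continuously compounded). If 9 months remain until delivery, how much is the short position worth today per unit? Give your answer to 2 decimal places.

S$7.79

Current fair forward for the remaining 9 months: F = S·e^((r − q)·T), (r − q) = 0.0390 − 0.0493 = -0.0103
F = 186.43 · e^(-0.0103 × 9/12) = 186.43 × 0.992305 = 184.9954
Value of long forward = (F − K)·e^(−rT) = (184.9954 − 193.02) · e^(−0.0390·9/12)
= -8.0246 × 0.971174 = -7.79
Short position value = −(long value) = S$7.79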